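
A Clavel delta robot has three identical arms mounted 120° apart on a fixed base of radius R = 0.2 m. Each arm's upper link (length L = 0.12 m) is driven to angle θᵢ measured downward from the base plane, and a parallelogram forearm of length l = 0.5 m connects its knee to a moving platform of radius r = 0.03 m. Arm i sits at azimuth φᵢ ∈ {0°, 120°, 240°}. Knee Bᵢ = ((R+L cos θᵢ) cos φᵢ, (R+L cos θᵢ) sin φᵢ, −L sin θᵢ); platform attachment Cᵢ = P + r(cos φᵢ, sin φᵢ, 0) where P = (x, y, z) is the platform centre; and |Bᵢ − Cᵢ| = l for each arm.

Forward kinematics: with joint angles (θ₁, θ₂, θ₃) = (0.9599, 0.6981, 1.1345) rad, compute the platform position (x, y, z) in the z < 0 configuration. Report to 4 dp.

centre 1 = (0.2388·cos0.0°, 0.2388·sin0.0°, -0.0983) = (0.2388, 0.0000, -0.0983)
centre 2 = (0.2619·cos120.0°, 0.2619·sin120.0°, -0.0771) = (-0.1310, 0.2268, -0.0771)
centre 3 = (0.2207·cos240.0°, 0.2207·sin240.0°, -0.1088) = (-0.1104, -0.1911, -0.1088)
subtract pairs → two planes through P
[-0.7396 0.4537 0.0423]·P = 0.0079;  [-0.6984 -0.3823 -0.0209]·P = -0.0062
det = 0.5996;  x = -0.0003+0.0112z,  y = 0.0167+-0.0751z
quadratic in z: (1.0058)z²+(0.1887)z+(-0.1829)=0, √Δ=0.8782 → z ∈ {-0.5304, 0.3428}; z = -0.5304 (taking z<0)
x = -0.0063, y = 0.0566

(-0.0063, 0.0566, -0.5304)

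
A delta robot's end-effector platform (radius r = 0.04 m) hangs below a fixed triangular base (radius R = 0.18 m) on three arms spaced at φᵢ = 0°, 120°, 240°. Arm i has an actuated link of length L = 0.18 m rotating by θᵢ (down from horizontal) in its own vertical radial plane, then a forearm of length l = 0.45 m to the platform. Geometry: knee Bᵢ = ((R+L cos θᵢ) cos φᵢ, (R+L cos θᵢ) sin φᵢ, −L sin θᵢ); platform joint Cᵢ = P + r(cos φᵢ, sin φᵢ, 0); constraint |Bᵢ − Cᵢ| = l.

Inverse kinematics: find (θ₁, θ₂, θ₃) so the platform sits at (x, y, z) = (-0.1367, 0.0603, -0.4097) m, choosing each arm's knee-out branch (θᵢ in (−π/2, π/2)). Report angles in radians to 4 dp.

θ₁ = 1.0474, θ₂ = 0.0875, θ₃ = 0.5238

rotate P by −φ1: (-0.1367, 0.0603, -0.4097)
  e−x'=0.2767;  (l²−L²−(e−x')²−y'²−z²)/2L = -0.2165
  √(A²+B²)=0.4944;  θ1 = -0.9768+2.0242 ≈ 1.0474
rotate P by −φ2: (0.1206, 0.0882, -0.4097)
  A cos θ + B sin θ = C:  0.0194·cos θ + -0.4097·sin θ = -0.0164
  √(A²+B²)=0.4102;  θ2 = -1.5234+1.6109 ≈ 0.0875
arm 3 (φ=240.0°): x'=0.0161, y'=-0.1485
  A=0.1239, B=-0.4097, C=(l²−L²−A²−y'²−z²)/(2L)=-0.0977
  γ=atan2(-0.4097,0.1239)=-1.2772;  ψ=arccos(-0.2282)=1.8010;  θ3=γ+ψ≈0.5238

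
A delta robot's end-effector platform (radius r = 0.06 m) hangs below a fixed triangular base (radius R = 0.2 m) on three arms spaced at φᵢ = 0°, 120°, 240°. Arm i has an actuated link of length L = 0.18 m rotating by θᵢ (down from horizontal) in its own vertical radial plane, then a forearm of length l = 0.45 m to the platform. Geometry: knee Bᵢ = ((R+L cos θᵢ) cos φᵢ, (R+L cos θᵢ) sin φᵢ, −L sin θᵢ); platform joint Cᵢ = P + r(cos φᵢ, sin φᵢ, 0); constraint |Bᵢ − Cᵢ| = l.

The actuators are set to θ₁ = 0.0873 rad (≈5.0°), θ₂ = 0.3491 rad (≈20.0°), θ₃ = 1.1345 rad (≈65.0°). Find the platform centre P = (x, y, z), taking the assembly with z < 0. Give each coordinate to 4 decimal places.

(0.1138, 0.1285, -0.3949)

φ1=0.0°: virtual centre (0.3193, 0.0000, -0.0157), radius l
arm 2 at φ=120.0°: ρ2 = 0.3091;  O2 = (-0.1546, 0.2677, -0.0616)
φ3=240.0°: virtual centre (-0.1080, -0.1871, -0.1631), radius l
|O₂|²−|O₁|² = -0.0028;  |O₃|²−|O₁|² = -0.0289
[-0.9478 0.5355 -0.0918]·P = -0.0028;  [-0.8547 -0.3742 -0.2949]·P = -0.0289
det = 0.8123;  x = 0.0204+-0.2366z,  y = 0.0307+-0.2475z
quadratic in z: (1.1173)z²+(0.1577)z+(-0.1119)=0, √Δ=0.7247 → z ∈ {-0.3949, 0.2537}; z = -0.3949 (taking z<0)
x = 0.1138, y = 0.1285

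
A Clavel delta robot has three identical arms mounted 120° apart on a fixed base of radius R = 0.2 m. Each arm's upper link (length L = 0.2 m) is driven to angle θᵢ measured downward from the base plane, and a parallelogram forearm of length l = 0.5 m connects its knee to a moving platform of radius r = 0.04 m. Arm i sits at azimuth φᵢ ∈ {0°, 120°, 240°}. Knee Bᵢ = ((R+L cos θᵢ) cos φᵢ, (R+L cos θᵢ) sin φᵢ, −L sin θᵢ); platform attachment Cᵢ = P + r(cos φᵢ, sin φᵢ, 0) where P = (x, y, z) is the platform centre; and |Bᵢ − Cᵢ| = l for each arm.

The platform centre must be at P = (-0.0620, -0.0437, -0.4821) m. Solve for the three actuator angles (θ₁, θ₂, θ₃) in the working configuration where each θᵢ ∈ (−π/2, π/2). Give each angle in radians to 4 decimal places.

rotate P by −φ1: (-0.0620, -0.0437, -0.4821)
  A cos θ + B sin θ = C:  0.2220·cos θ + -0.4821·sin θ = -0.1840
  γ=atan2(-0.4821,0.2220)=-1.1393;  ψ=arccos(-0.3467)=1.9249;  θ1=γ+ψ≈0.7856
φ2=120.0° → target in arm frame (-0.0068, 0.0755)
  A cos θ + B sin θ = C:  0.1668·cos θ + -0.4821·sin θ = -0.1399
  θ2 = atan2(B,A) + arccos(C/0.5102) = 0.6110
φ3=240.0° → target in arm frame (0.0688, -0.0318)
  A cos θ + B sin θ = C:  0.0912·cos θ + -0.4821·sin θ = -0.0794
  √(A²+B²)=0.4906;  θ3 = -1.3839+1.7333 ≈ 0.3493

θ₁ = 0.7856, θ₂ = 0.6110, θ₃ = 0.3493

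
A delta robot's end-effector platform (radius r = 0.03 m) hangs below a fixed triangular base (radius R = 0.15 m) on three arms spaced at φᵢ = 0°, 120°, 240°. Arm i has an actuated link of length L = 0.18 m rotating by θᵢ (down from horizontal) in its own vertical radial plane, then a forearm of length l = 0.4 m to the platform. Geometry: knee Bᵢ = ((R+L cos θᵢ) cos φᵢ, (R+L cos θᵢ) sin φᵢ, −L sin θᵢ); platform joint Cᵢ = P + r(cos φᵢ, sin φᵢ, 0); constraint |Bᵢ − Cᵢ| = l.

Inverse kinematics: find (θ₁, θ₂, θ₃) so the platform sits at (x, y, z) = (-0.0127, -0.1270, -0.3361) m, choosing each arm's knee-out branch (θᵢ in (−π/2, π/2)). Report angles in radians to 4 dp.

θ₁ = 0.5234, θ₂ = 0.8726, θ₃ = -0.0873

arm 1 (φ=0.0°): x'=-0.0127, y'=-0.1270
  e−x'=0.1327;  (l²−L²−(e−x')²−y'²−z²)/2L = -0.0531
  γ=atan2(-0.3361,0.1327)=-1.1948;  ψ=arccos(-0.1468)=1.7182;  θ1=γ+ψ≈0.5234
rotate P by −φ2: (-0.1036, 0.0745, -0.3361)
  A=0.2236, B=-0.3361, C=(l²−L²−A²−y'²−z²)/(2L)=-0.1137
  θ2 = atan2(B,A) + arccos(C/0.4037) = 0.8726
φ3=240.0° → target in arm frame (0.1163, 0.0525)
  A=0.0037, B=-0.3361, C=(l²−L²−A²−y'²−z²)/(2L)=0.0330
  γ=atan2(-0.3361,0.0037)=-1.5599;  ψ=arccos(0.0981)=1.4726;  θ3=γ+ψ≈-0.0873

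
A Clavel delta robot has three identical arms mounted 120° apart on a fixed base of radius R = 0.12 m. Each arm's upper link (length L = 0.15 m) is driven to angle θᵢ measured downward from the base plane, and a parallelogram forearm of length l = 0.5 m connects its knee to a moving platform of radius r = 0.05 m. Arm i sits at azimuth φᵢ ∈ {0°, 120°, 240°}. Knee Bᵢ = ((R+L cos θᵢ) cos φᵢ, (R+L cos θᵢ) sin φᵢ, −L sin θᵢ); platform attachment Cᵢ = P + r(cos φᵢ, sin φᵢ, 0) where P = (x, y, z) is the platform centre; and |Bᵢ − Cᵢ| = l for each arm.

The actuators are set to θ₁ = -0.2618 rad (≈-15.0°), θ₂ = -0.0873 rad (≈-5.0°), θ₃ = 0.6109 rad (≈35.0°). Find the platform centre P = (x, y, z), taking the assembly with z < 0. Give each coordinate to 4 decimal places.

φ1=0.0°: virtual centre (0.2149, 0.0000, 0.0388), radius l
arm 2 at φ=120.0°: ρ2 = 0.2194;  S2 = (-0.1097, 0.1900, 0.0131)
φ3=240.0°: virtual centre (-0.0964, -0.1670, -0.0860), radius l
eliminate P² terms by subtracting sphere 1 from 2 and 3
linear system: -0.6492x+0.3801y = 0.0006−-0.0515z; -0.6226x+-0.3341y = -0.0031−-0.2497z
Cramer: x(z) = 0.0021-0.2472z;  y(z) = 0.0053-0.2868z
quadratic in z: (1.1434)z²+(0.0245)z+(-0.2032)=0, √Δ=0.9643 → z ∈ {-0.4324, 0.4110}; z = -0.4324 (taking z<0)
x = 0.1090, y = 0.1293

(0.1090, 0.1293, -0.4324)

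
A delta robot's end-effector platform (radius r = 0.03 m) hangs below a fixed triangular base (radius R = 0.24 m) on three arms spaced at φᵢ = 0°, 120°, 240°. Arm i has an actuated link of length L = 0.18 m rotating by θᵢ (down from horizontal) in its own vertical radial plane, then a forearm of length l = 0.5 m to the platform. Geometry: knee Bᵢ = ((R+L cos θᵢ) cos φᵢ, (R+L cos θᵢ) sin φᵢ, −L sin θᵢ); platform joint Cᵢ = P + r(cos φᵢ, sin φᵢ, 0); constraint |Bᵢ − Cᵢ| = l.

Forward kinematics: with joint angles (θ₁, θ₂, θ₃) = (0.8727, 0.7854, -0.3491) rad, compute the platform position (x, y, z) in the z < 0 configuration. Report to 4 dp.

centre 1 = (0.3257·cos0.0°, 0.3257·sin0.0°, -0.1379) = (0.3257, 0.0000, -0.1379)
arm 2 at φ=120.0°: ρ2 = 0.3373;  centre 2 = (-0.1686, 0.2921, -0.1273)
φ3=240.0°: virtual centre (-0.1896, -0.3283, 0.0616), radius l
eliminate P² terms by subtracting sphere 1 from 2 and 3
linear system: -0.9887x+0.5842y = 0.0049−0.0212z; -1.0305x+-0.6567y = 0.0224−0.3989z
Cramer: x(z) = -0.0130+0.1974z;  y(z) = -0.0137+0.2977z
quadratic in z: (1.1276)z²+(0.1339)z+(-0.1161)=0, √Δ=0.7358 → z ∈ {-0.3856, 0.2669}; z = -0.3856 (taking z<0)
x = -0.0892, y = -0.1285

(-0.0892, -0.1285, -0.3856)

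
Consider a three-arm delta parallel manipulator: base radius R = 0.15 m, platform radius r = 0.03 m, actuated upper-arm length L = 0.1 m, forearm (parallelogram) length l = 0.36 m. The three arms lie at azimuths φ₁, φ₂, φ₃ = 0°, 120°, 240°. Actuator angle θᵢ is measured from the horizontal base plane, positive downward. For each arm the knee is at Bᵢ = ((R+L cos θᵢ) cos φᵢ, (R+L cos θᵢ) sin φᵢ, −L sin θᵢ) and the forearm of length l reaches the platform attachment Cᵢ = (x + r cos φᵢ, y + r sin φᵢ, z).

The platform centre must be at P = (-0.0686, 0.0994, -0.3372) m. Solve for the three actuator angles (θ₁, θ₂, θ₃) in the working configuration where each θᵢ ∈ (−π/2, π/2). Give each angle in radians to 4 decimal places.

θ₁ = 1.0473, θ₂ = -0.0873, θ₃ = 0.9596

rotate P by −φ1: (-0.0686, 0.0994, -0.3372)
  e−x'=0.1886;  (l²−L²−(e−x')²−y'²−z²)/2L = -0.1978
  θ1 = atan2(B,A) + arccos(C/0.3864) = 1.0473
rotate P by −φ2: (0.1204, 0.0097, -0.3372)
  A cos θ + B sin θ = C:  -0.0004·cos θ + -0.3372·sin θ = 0.0290
  √(A²+B²)=0.3372;  θ2 = -1.5719+1.4847 ≈ -0.0873
φ3=240.0° → target in arm frame (-0.0518, -0.1091)
  A cos θ + B sin θ = C:  0.1718·cos θ + -0.3372·sin θ = -0.1776
  θ3 = atan2(B,A) + arccos(C/0.3784) = 0.9596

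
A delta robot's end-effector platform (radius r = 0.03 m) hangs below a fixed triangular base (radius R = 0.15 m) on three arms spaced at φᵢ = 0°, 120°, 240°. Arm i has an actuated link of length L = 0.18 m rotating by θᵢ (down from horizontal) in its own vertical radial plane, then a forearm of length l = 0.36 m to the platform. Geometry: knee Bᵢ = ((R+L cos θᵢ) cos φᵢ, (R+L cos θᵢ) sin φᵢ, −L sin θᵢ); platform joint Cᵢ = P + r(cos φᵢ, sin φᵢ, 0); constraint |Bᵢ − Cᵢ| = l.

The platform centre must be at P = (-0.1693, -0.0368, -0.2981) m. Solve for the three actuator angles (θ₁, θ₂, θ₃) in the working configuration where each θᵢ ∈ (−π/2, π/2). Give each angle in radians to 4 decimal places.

θ₁ = 1.3091, θ₂ = 0.4363, θ₃ = 0.0874

arm 1 (φ=0.0°): x'=-0.1693, y'=-0.0368
  A cos θ + B sin θ = C:  0.2893·cos θ + -0.2981·sin θ = -0.2131
  √(A²+B²)=0.4154;  θ1 = -0.8004+2.1094 ≈ 1.3091
arm 2 (φ=120.0°): x'=0.0528, y'=0.1650
  e−x'=0.0672;  (l²−L²−(e−x')²−y'²−z²)/2L = -0.0650
  θ2 = atan2(B,A) + arccos(C/0.3056) = 0.4363
φ3=240.0° → target in arm frame (0.1165, -0.1282)
  A=0.0035, B=-0.2981, C=(l²−L²−A²−y'²−z²)/(2L)=-0.0225
  γ=atan2(-0.2981,0.0035)=-1.5591;  ψ=arccos(-0.0756)=1.6465;  θ3=γ+ψ≈0.0874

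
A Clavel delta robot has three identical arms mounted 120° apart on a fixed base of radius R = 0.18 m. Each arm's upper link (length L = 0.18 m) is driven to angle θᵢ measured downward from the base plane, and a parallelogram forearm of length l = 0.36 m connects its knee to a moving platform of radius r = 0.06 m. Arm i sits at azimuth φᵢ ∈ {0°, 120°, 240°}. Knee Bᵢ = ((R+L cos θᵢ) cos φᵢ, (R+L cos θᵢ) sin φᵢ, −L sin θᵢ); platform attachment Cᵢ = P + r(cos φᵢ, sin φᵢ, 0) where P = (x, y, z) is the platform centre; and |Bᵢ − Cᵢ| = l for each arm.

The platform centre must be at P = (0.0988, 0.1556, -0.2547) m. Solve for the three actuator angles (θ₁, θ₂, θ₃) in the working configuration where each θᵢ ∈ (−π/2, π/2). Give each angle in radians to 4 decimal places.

θ₁ = -0.0004, θ₂ = 0.0872, θ₃ = 1.3091

φ1=0.0° → target in arm frame (0.0988, 0.1556)
  A cos θ + B sin θ = C:  0.0212·cos θ + -0.2547·sin θ = 0.0213
  √(A²+B²)=0.2556;  θ1 = -1.4878+1.4874 ≈ -0.0004
arm 2 (φ=120.0°): x'=0.0854, y'=-0.1634
  A cos θ + B sin θ = C:  0.0346·cos θ + -0.2547·sin θ = 0.0123
  √(A²+B²)=0.2570;  θ2 = -1.4356+1.5228 ≈ 0.0872
arm 3 (φ=240.0°): x'=-0.1842, y'=0.0078
  e−x'=0.3042;  (l²−L²−(e−x')²−y'²−z²)/2L = -0.1673
  θ3 = atan2(B,A) + arccos(C/0.3967) = 1.3091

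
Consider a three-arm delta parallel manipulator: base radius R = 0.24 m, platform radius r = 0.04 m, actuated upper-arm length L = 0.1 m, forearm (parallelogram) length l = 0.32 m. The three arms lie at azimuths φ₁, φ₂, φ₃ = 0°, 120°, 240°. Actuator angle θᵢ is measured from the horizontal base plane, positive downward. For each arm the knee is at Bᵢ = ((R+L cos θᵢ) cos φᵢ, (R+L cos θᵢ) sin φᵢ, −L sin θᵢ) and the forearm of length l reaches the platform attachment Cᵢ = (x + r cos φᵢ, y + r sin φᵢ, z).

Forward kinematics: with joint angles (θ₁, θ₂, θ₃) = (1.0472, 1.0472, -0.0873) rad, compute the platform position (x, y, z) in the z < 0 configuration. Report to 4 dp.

(-0.0359, -0.0622, -0.2161)

centre 1 = (0.2500·cos0.0°, 0.2500·sin0.0°, -0.0866) = (0.2500, 0.0000, -0.0866)
arm 2 at φ=120.0°: (R−r)+L cos θ2 = 0.2500;  centre 2 = (-0.1250, 0.2165, -0.0866)
arm 3 at φ=240.0°: (R−r)+L cos θ3 = 0.2996;  centre 3 = (-0.1498, -0.2595, 0.0087)
eliminate P² terms by subtracting sphere 1 from 2 and 3
[-0.7500 0.4330 0.0000]·P = 0.0000;  [-0.7996 -0.5190 0.1906]·P = 0.0198
Cramer: x(z) = -0.0117+0.1122z;  y(z) = -0.0202+0.1944z
sphere 1 gives Az²+Bz+C=0 with A=1.0504, B=0.1066, C=-0.0260;  B²−4AC=0.1206;  roots -0.2161, 0.1146;  negative root z = -0.2161
x = -0.0359, y = -0.0622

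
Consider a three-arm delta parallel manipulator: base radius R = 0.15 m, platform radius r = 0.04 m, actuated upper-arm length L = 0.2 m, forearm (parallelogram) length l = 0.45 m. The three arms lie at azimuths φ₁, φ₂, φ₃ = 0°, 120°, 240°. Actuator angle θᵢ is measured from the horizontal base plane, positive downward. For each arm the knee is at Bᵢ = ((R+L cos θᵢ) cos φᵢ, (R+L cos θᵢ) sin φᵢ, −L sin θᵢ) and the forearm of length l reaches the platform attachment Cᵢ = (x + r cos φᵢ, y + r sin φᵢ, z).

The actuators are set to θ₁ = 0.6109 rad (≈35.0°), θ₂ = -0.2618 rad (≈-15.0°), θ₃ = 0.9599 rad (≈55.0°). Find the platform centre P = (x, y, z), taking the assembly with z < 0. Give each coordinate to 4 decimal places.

arm 1 at φ=0.0°: ρ1 = 0.2738;  S1 = (0.2738, 0.0000, -0.1147)
arm 2 at φ=120.0°: ρ2 = 0.3032;  S2 = (-0.1516, 0.2626, 0.0518)
arm 3 at φ=240.0°: ρ3 = 0.2247;  S3 = (-0.1124, -0.1946, -0.1638)
eliminate P² terms by subtracting sphere 1 from 2 and 3
plane₁₂: -0.8508x+0.5251y+0.3330z = 0.0065
Cramer: x(z) = 0.0043+0.1059z;  y(z) = 0.0192-0.4625z
sphere 1 gives Az²+Bz+C=0 with A=1.2251, B=0.1545, C=-0.1163;  B²−4AC=0.5939;  roots -0.3776, 0.2514;  negative root z = -0.3776
x = -0.0357, y = 0.1939

(-0.0357, 0.1939, -0.3776)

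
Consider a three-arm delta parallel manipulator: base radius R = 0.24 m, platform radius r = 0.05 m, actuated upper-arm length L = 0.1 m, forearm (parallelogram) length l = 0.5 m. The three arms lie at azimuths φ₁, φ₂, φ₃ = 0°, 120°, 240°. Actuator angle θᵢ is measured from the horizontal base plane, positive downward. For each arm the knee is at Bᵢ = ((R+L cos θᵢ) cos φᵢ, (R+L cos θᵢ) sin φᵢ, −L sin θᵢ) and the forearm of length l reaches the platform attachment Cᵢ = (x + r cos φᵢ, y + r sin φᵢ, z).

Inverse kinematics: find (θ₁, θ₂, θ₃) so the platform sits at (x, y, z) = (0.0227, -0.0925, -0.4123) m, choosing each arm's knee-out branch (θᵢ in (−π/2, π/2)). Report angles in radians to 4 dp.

θ₁ = 0.0000, θ₂ = 0.6985, θ₃ = -0.3487

rotate P by −φ1: (0.0227, -0.0925, -0.4123)
  A=0.1673, B=-0.4123, C=(l²−L²−A²−y'²−z²)/(2L)=0.1673
  √(A²+B²)=0.4450;  θ1 = -1.1853+1.1853 ≈ 0.0000
rotate P by −φ2: (-0.0915, 0.0266, -0.4123)
  A cos θ + B sin θ = C:  0.2815·cos θ + -0.4123·sin θ = -0.0496
  γ=atan2(-0.4123,0.2815)=-0.9718;  ψ=arccos(-0.0993)=1.6703;  θ2=γ+ψ≈0.6985
arm 3 (φ=240.0°): x'=0.0688, y'=0.0659
  A cos θ + B sin θ = C:  0.1212·cos θ + -0.4123·sin θ = 0.2548
  √(A²+B²)=0.4298;  θ3 = -1.2848+0.9361 ≈ -0.3487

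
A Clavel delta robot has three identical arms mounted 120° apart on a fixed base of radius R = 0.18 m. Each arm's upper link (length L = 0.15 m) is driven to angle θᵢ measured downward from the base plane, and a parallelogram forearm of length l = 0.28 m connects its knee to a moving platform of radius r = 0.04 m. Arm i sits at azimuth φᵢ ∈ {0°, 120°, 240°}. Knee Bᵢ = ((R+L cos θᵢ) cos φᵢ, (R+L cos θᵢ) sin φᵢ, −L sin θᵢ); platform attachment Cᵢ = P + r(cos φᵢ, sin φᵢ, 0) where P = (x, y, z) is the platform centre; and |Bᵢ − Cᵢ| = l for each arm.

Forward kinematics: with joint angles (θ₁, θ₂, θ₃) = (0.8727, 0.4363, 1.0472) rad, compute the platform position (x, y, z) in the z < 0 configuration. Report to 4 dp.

(-0.0113, 0.0557, -0.2330)

arm 1 at φ=0.0°: ρ1 = 0.2364;  S1 = (0.2364, 0.0000, -0.1149)
φ2=120.0°: virtual centre (-0.1380, 0.2390, -0.0634), radius l
φ3=240.0°: virtual centre (-0.1075, -0.1862, -0.1299), radius l
|S₂|²−|S₁|² = 0.0111;  |S₃|²−|S₁|² = -0.0060
plane₁₂: -0.7488x+0.4780y+0.1030z = 0.0111
Cramer: x(z) = -0.0021+0.0396z;  y(z) = 0.0199-0.1536z
quadratic in z: (1.0252)z²+(0.2048)z+(-0.0079)=0, √Δ=0.2729 → z ∈ {-0.2330, 0.0332}; z = -0.2330 (taking z<0)
x = -0.0113, y = 0.0557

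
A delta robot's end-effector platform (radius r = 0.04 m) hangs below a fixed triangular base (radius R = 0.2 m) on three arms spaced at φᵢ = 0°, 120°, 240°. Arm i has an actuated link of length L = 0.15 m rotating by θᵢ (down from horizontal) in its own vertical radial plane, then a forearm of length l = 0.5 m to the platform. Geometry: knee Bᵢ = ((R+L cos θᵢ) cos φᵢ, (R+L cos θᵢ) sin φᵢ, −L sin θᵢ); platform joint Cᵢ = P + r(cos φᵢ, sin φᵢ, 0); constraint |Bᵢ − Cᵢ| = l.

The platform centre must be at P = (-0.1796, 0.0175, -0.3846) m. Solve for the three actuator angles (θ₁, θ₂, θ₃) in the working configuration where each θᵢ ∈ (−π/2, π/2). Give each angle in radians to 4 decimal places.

θ₁ = 0.9598, θ₂ = -0.3493, θ₃ = -0.1750

arm 1 (φ=0.0°): x'=-0.1796, y'=0.0175
  e−x'=0.3396;  (l²−L²−(e−x')²−y'²−z²)/2L = -0.1202
  θ1 = atan2(B,A) + arccos(C/0.5131) = 0.9598
φ2=120.0° → target in arm frame (0.1050, 0.1468)
  A cos θ + B sin θ = C:  0.0550·cos θ + -0.3846·sin θ = 0.1834
  θ2 = atan2(B,A) + arccos(C/0.3885) = -0.3493
arm 3 (φ=240.0°): x'=0.0746, y'=-0.1643
  e−x'=0.0854;  (l²−L²−(e−x')²−y'²−z²)/2L = 0.1510
  θ3 = atan2(B,A) + arccos(C/0.3940) = -0.1750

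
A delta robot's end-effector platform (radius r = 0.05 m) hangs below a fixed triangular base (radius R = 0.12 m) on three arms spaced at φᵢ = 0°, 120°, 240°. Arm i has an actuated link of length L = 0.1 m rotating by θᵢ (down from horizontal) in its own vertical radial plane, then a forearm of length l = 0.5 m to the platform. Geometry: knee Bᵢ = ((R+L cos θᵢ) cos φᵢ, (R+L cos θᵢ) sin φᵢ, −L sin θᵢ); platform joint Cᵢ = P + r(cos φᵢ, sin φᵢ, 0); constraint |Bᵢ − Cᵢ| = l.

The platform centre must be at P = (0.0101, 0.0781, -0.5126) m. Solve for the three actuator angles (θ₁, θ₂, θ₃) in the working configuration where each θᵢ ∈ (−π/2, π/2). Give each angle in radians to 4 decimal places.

arm 1 (φ=0.0°): x'=0.0101, y'=0.0781
  e−x'=0.0599;  (l²−L²−(e−x')²−y'²−z²)/2L = -0.1622
  γ=atan2(-0.5126,0.0599)=-1.4545;  ψ=arccos(-0.3143)=1.8906;  θ1=γ+ψ≈0.4361
φ2=120.0° → target in arm frame (0.0626, -0.0478)
  A=0.0074, B=-0.5126, C=(l²−L²−A²−y'²−z²)/(2L)=-0.1255
  θ2 = atan2(B,A) + arccos(C/0.5127) = 0.2618
arm 3 (φ=240.0°): x'=-0.0727, y'=-0.0303
  e−x'=0.1427;  (l²−L²−(e−x')²−y'²−z²)/2L = -0.2202
  γ=atan2(-0.5126,0.1427)=-1.2993;  ψ=arccos(-0.4138)=1.9974;  θ3=γ+ψ≈0.6981

θ₁ = 0.4361, θ₂ = 0.2618, θ₃ = 0.6981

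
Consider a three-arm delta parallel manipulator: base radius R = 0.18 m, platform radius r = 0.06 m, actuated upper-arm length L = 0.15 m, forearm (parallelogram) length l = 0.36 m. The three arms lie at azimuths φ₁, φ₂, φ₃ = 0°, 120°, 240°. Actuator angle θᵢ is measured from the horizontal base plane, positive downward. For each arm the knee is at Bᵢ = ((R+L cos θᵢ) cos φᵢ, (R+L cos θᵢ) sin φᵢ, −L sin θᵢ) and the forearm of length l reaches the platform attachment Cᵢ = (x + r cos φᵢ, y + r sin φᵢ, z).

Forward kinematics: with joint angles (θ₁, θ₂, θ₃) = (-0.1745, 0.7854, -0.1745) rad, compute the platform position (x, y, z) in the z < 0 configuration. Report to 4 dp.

(0.0524, -0.0908, -0.2478)

centre 1 = (0.2677·cos0.0°, 0.2677·sin0.0°, 0.0260) = (0.2677, 0.0000, 0.0260)
centre 2 = (0.2261·cos120.0°, 0.2261·sin120.0°, -0.1061) = (-0.1130, 0.1958, -0.1061)
centre 3 = (0.2677·cos240.0°, 0.2677·sin240.0°, 0.0260) = (-0.1339, -0.2319, 0.0260)
subtract pairs → two planes through P
linear system: -0.7615x+0.3916y = -0.0100−-0.2642z; -0.8032x+-0.4637y = 0.0000−0.0000z
Cramer: x(z) = 0.0069-0.1835z;  y(z) = -0.0120+0.3179z
sphere 1 gives Az²+Bz+C=0 with A=1.1347, B=0.0360, C=-0.0608;  B²−4AC=0.2771;  roots -0.2478, 0.2161;  negative root z = -0.2478
x = 0.0524, y = -0.0908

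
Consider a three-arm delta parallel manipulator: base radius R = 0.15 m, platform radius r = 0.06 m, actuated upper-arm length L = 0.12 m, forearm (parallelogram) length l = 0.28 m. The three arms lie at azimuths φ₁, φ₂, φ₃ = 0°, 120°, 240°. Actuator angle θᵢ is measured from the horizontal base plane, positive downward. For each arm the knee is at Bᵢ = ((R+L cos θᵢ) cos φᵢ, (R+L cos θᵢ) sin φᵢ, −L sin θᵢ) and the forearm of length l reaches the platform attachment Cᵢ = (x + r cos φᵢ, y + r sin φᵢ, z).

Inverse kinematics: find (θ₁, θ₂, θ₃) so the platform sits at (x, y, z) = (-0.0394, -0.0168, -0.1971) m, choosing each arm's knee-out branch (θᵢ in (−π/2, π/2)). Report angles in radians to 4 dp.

θ₁ = 0.4369, θ₂ = 0.0877, θ₃ = -0.1743

φ1=0.0° → target in arm frame (-0.0394, -0.0168)
  A cos θ + B sin θ = C:  0.1294·cos θ + -0.1971·sin θ = 0.0339
  γ=atan2(-0.1971,0.1294)=-0.9899;  ψ=arccos(0.1436)=1.4267;  θ1=γ+ψ≈0.4369
arm 2 (φ=120.0°): x'=0.0052, y'=0.0425
  e−x'=0.0848;  (l²−L²−(e−x')²−y'²−z²)/2L = 0.0673
  θ2 = atan2(B,A) + arccos(C/0.2146) = 0.0877
rotate P by −φ3: (0.0342, -0.0257, -0.1971)
  A cos θ + B sin θ = C:  0.0558·cos θ + -0.1971·sin θ = 0.0891
  θ3 = atan2(B,A) + arccos(C/0.2048) = -0.1743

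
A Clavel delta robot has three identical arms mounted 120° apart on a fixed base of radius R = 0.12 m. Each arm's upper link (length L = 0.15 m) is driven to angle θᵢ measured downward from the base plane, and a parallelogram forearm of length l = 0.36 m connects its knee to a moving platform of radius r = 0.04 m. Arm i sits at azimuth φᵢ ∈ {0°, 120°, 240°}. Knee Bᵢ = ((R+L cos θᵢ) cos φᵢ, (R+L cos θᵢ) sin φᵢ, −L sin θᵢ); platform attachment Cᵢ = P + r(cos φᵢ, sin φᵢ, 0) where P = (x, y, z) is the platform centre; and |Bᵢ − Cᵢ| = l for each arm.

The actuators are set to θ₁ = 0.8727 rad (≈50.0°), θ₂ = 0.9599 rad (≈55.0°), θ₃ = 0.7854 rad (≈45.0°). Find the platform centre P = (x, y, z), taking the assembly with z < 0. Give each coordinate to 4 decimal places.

S1 = (0.1764·cos0.0°, 0.1764·sin0.0°, -0.1149) = (0.1764, 0.0000, -0.1149)
arm 2 at φ=120.0°: ρ2 = 0.1660;  S2 = (-0.0830, 0.1438, -0.1229)
φ3=240.0°: virtual centre (-0.0930, -0.1611, -0.1061), radius l
|S₂|²−|S₁|² = -0.0017;  |S₃|²−|S₁|² = 0.0015
[-0.5189 0.2876 -0.0159]·P = -0.0017;  [-0.5389 -0.3223 0.0177]·P = 0.0015
det = 0.3222;  x = 0.0003+-0.0001z,  y = -0.0053+0.0551z
quadratic in z: (1.0030)z²+(0.2293)z+(-0.0853)=0, √Δ=0.6285 → z ∈ {-0.4276, 0.1990}; z = -0.4276 (taking z<0)
x = 0.0003, y = -0.0288

(0.0003, -0.0288, -0.4276)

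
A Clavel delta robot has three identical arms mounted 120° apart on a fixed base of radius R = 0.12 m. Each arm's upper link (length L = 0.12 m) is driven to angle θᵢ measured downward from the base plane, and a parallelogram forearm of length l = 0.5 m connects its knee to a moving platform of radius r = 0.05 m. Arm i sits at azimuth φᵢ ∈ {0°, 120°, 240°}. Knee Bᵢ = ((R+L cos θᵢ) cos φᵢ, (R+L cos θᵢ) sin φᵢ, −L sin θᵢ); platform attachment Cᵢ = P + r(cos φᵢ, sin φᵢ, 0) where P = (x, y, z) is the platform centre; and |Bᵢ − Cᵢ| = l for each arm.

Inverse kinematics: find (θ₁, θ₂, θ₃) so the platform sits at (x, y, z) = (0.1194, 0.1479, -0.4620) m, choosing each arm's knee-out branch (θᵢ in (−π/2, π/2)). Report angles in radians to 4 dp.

θ₁ = -0.0872, θ₂ = 0.0875, θ₃ = 0.8726

rotate P by −φ1: (0.1194, 0.1479, -0.4620)
  A=-0.0494, B=-0.4620, C=(l²−L²−A²−y'²−z²)/(2L)=-0.0090
  γ=atan2(-0.4620,-0.0494)=-1.6773;  ψ=arccos(-0.0194)=1.5902;  θ1=γ+ψ≈-0.0872
arm 2 (φ=120.0°): x'=0.0684, y'=-0.1774
  e−x'=0.0016;  (l²−L²−(e−x')²−y'²−z²)/2L = -0.0388
  θ2 = atan2(B,A) + arccos(C/0.4620) = 0.0875
arm 3 (φ=240.0°): x'=-0.1878, y'=0.0295
  e−x'=0.2578;  (l²−L²−(e−x')²−y'²−z²)/2L = -0.1882
  γ=atan2(-0.4620,0.2578)=-1.0618;  ψ=arccos(-0.3557)=1.9345;  θ3=γ+ψ≈0.8726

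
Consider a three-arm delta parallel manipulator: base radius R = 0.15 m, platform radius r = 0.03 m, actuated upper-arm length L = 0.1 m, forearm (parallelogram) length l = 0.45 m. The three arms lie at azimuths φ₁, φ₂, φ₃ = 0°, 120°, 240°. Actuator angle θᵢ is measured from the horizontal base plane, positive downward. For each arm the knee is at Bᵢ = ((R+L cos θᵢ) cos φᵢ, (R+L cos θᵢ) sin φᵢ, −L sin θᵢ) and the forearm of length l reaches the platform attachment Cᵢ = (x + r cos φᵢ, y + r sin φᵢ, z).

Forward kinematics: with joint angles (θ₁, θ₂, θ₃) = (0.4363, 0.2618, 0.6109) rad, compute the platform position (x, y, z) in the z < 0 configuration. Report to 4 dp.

arm 1 at φ=0.0°: e+L cos θ1 = 0.2106;  O1 = (0.2106, 0.0000, -0.0423)
O2 = (0.2166·cos120.0°, 0.2166·sin120.0°, -0.0259) = (-0.1083, 0.1876, -0.0259)
φ3=240.0°: virtual centre (-0.1010, -0.1749, -0.0574), radius l
eliminate P² terms by subtracting sphere 1 from 2 and 3
[-0.6379 0.3751 0.0328]·P = 0.0014;  [-0.6232 -0.3497 -0.0302]·P = -0.0021
det = 0.4569;  x = 0.0006+0.0003z,  y = 0.0049+-0.0868z
sphere 1 gives Az²+Bz+C=0 with A=1.0075, B=0.0836, C=-0.1566;  B²−4AC=0.6381;  roots -0.4379, 0.3549;  negative root z = -0.4379
x = 0.0005, y = 0.0429

(0.0005, 0.0429, -0.4379)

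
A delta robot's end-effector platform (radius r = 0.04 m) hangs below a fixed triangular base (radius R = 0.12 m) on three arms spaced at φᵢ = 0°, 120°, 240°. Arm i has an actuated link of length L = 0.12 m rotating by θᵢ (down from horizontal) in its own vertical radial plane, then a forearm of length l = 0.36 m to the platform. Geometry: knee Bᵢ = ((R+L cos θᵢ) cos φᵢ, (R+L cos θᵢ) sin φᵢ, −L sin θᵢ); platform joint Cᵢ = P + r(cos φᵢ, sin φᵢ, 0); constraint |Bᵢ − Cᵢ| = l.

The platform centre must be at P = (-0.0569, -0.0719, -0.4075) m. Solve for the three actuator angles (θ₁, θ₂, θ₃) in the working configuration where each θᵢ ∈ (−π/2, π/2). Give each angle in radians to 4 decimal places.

φ1=0.0° → target in arm frame (-0.0569, -0.0719)
  A cos θ + B sin θ = C:  0.1369·cos θ + -0.4075·sin θ = -0.3115
  θ1 = atan2(B,A) + arccos(C/0.4299) = 1.1347
φ2=120.0° → target in arm frame (-0.0338, 0.0852)
  A cos θ + B sin θ = C:  0.1138·cos θ + -0.4075·sin θ = -0.2961
  γ=atan2(-0.4075,0.1138)=-1.2984;  ψ=arccos(-0.6999)=2.3461;  θ2=γ+ψ≈1.0477
arm 3 (φ=240.0°): x'=0.0907, y'=-0.0133
  A=-0.0107, B=-0.4075, C=(l²−L²−A²−y'²−z²)/(2L)=-0.2131
  √(A²+B²)=0.4076;  θ3 = -1.5971+2.1209 ≈ 0.5239

θ₁ = 1.1347, θ₂ = 1.0477, θ₃ = 0.5239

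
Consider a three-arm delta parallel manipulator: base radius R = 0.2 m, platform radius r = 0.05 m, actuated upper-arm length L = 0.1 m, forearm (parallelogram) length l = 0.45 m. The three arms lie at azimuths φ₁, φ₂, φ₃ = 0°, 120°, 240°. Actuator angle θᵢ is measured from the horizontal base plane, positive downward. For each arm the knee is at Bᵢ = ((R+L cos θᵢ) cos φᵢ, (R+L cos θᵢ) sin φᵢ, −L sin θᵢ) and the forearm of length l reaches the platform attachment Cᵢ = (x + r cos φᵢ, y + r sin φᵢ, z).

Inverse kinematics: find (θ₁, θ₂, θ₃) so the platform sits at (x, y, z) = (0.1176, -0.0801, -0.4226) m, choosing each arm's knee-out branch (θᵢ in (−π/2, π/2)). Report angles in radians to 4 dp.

φ1=0.0° → target in arm frame (0.1176, -0.0801)
  e−x'=0.0324;  (l²−L²−(e−x')²−y'²−z²)/2L = 0.0322
  γ=atan2(-0.4226,0.0324)=-1.4943;  ψ=arccos(0.0760)=1.4947;  θ1=γ+ψ≈0.0004
arm 2 (φ=120.0°): x'=-0.1282, y'=-0.0618
  A=0.2782, B=-0.4226, C=(l²−L²−A²−y'²−z²)/(2L)=-0.3364
  γ=atan2(-0.4226,0.2782)=-0.9887;  ψ=arccos(-0.6650)=2.2983;  θ2=γ+ψ≈1.3096
arm 3 (φ=240.0°): x'=0.0106, y'=0.1419
  e−x'=0.1394;  (l²−L²−(e−x')²−y'²−z²)/2L = -0.1283
  θ3 = atan2(B,A) + arccos(C/0.4450) = 0.6112

θ₁ = 0.0004, θ₂ = 1.3096, θ₃ = 0.6112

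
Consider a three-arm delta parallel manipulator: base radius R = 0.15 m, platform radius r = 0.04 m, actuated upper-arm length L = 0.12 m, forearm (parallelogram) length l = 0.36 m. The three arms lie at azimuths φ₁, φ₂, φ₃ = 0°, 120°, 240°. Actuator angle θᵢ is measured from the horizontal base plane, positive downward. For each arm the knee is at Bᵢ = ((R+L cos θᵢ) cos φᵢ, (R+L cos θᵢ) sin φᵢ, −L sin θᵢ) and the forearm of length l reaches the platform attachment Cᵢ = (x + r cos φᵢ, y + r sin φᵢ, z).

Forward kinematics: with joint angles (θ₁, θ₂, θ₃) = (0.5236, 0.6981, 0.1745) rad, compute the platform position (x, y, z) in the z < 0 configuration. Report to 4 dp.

φ1=0.0°: virtual centre (0.2139, 0.0000, -0.0600), radius l
φ2=120.0°: virtual centre (-0.1010, 0.1749, -0.0771), radius l
φ3=240.0°: virtual centre (-0.1141, -0.1976, -0.0208), radius l
eliminate P² terms by subtracting sphere 1 from 2 and 3
[-0.6298 0.3497 -0.0343]·P = -0.0026;  [-0.6560 -0.3952 0.0783]·P = 0.0031
Cramer: x(z) = -0.0001+0.0290z;  y(z) = -0.0077+0.1501z
quadratic in z: (1.0234)z²+(0.1053)z+(-0.0801)=0, √Δ=0.5823 → z ∈ {-0.3359, 0.2331}; z = -0.3359 (taking z<0)
x = -0.0098, y = -0.0582

(-0.0098, -0.0582, -0.3359)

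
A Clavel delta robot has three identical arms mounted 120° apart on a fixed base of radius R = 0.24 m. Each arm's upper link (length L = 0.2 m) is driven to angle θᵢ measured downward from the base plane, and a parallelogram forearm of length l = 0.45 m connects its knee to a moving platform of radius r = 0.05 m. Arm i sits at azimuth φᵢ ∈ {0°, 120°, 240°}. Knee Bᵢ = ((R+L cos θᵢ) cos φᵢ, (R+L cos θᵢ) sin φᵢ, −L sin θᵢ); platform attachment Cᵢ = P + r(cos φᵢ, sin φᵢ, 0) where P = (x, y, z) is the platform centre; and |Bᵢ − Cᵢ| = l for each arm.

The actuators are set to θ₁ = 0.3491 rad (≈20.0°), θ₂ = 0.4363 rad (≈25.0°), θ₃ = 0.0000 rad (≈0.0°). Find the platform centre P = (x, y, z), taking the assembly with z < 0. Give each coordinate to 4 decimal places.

(-0.0135, -0.0419, -0.2864)

O1 = (0.3779·cos0.0°, 0.3779·sin0.0°, -0.0684) = (0.3779, 0.0000, -0.0684)
φ2=120.0°: virtual centre (-0.1856, 0.3215, -0.0845), radius l
arm 3 at φ=240.0°: (R−r)+L cos θ3 = 0.3900;  O3 = (-0.1950, -0.3377, 0.0000)
|O₂|²−|O₁|² = -0.0025;  |O₃|²−|O₁|² = 0.0046
[-1.1271 0.6430 -0.0322]·P = -0.0025;  [-1.1459 -0.6755 0.1368]·P = 0.0046
det = 1.4982;  x = -0.0008+0.0442z,  y = -0.0054+0.1276z
into |P−O₁|² = l²: 1.0182z² + 0.1020z + -0.0543 = 0;  Δ = 0.2317;  z = -0.2864 or 0.1863 → z<0 root = -0.2864
x = -0.0135, y = -0.0419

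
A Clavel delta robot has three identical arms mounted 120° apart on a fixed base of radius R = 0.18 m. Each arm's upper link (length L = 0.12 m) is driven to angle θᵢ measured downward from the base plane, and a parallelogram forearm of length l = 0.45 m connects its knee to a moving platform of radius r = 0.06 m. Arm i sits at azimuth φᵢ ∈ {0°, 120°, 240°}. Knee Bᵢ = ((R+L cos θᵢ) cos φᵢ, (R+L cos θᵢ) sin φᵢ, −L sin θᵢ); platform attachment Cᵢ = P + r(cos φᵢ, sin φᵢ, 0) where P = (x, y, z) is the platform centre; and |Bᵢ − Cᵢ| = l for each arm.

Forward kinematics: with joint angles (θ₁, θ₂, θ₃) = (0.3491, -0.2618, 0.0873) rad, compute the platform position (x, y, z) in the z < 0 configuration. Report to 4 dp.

(-0.0577, 0.0378, -0.3826)

O1 = (0.2328·cos0.0°, 0.2328·sin0.0°, -0.0410) = (0.2328, 0.0000, -0.0410)
O2 = (0.2359·cos120.0°, 0.2359·sin120.0°, 0.0311) = (-0.1180, 0.2043, 0.0311)
O3 = (0.2395·cos240.0°, 0.2395·sin240.0°, -0.0105) = (-0.1198, -0.2075, -0.0105)
|O₂|²−|O₁|² = 0.0008;  |O₃|²−|O₁|² = 0.0016
[-0.7014 0.4086 0.1442]·P = 0.0008;  [-0.7051 -0.4149 0.0612]·P = 0.0016
det = 0.5791;  x = -0.0017+0.1465z,  y = -0.0011+-0.1015z
into |P−O₁|² = l²: 1.0318z² + 0.0136z + -0.1458 = 0;  Δ = 0.6021;  z = -0.3826 or 0.3694 → z<0 root = -0.3826
x = -0.0577, y = 0.0378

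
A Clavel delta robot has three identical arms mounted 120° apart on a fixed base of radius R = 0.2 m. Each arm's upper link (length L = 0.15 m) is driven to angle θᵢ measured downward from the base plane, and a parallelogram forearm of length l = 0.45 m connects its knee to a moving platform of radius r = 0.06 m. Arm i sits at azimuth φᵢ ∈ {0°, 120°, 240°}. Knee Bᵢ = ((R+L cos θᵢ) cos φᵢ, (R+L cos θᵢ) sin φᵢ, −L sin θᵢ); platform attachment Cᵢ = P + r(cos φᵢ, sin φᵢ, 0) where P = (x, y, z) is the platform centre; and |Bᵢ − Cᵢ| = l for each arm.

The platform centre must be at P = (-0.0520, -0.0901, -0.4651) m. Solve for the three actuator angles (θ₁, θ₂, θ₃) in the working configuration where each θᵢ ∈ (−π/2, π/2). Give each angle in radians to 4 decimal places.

rotate P by −φ1: (-0.0520, -0.0901, -0.4651)
  A cos θ + B sin θ = C:  0.1920·cos θ + -0.4651·sin θ = -0.2710
  θ1 = atan2(B,A) + arccos(C/0.5032) = 0.9603
rotate P by −φ2: (-0.0520, 0.0901, -0.4651)
  A cos θ + B sin θ = C:  0.1920·cos θ + -0.4651·sin θ = -0.2710
  √(A²+B²)=0.5032;  θ2 = -1.1792+2.1396 ≈ 0.9604
φ3=240.0° → target in arm frame (0.1040, 0.0000)
  A cos θ + B sin θ = C:  0.0360·cos θ + -0.4651·sin θ = -0.1254
  γ=atan2(-0.4651,0.0360)=-1.4936;  ψ=arccos(-0.2688)=1.8429;  θ3=γ+ψ≈0.3493

θ₁ = 0.9603, θ₂ = 0.9604, θ₃ = 0.3493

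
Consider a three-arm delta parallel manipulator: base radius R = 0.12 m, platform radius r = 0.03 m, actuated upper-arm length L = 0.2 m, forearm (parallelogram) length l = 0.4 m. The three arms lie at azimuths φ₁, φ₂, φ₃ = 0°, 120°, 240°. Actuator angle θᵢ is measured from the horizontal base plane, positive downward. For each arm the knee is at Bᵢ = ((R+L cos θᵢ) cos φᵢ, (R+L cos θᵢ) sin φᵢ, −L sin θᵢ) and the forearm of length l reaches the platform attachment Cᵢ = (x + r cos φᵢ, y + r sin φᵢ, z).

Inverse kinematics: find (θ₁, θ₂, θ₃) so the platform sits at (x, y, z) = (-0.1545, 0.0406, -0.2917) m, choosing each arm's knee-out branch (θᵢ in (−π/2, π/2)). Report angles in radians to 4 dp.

θ₁ = 0.8727, θ₂ = -0.2617, θ₃ = 0.0877

rotate P by −φ1: (-0.1545, 0.0406, -0.2917)
  e−x'=0.2445;  (l²−L²−(e−x')²−y'²−z²)/2L = -0.0663
  γ=atan2(-0.2917,0.2445)=-0.8732;  ψ=arccos(-0.1742)=1.7459;  θ1=γ+ψ≈0.8727
rotate P by −φ2: (0.1124, 0.1135, -0.2917)
  A=-0.0224, B=-0.2917, C=(l²−L²−A²−y'²−z²)/(2L)=0.0538
  θ2 = atan2(B,A) + arccos(C/0.2926) = -0.2617
φ3=240.0° → target in arm frame (0.0421, -0.1541)
  e−x'=0.0479;  (l²−L²−(e−x')²−y'²−z²)/2L = 0.0222
  γ=atan2(-0.2917,0.0479)=-1.4080;  ψ=arccos(0.0750)=1.4957;  θ3=γ+ψ≈0.0877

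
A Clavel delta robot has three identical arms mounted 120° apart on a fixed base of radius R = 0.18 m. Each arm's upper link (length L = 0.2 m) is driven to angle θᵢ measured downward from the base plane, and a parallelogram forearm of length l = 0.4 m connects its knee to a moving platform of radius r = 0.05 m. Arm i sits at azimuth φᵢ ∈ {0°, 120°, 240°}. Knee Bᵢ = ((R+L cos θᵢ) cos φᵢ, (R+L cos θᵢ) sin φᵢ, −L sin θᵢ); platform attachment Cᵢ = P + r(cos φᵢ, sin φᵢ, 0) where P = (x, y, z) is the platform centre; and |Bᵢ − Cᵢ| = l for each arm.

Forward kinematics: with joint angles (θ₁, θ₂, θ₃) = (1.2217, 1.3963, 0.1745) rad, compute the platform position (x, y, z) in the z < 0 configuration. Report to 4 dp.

(-0.0695, -0.1937, -0.4131)

S1 = (0.1984·cos0.0°, 0.1984·sin0.0°, -0.1879) = (0.1984, 0.0000, -0.1879)
S2 = (0.1647·cos120.0°, 0.1647·sin120.0°, -0.1970) = (-0.0824, 0.1427, -0.1970)
φ3=240.0°: virtual centre (-0.1635, -0.2832, -0.0347), radius l
|S₂|²−|S₁|² = -0.0088;  |S₃|²−|S₁|² = 0.0334
plane₁₂: -0.5615x+0.2853y+-0.0181z = -0.0088
det = 0.5245;  x = -0.0087+0.1472z,  y = -0.0479+0.3530z
sphere 1 gives Az²+Bz+C=0 with A=1.1463, B=0.2811, C=-0.0795;  B²−4AC=0.4435;  roots -0.4131, 0.1679;  negative root z = -0.4131
x = -0.0695, y = -0.1937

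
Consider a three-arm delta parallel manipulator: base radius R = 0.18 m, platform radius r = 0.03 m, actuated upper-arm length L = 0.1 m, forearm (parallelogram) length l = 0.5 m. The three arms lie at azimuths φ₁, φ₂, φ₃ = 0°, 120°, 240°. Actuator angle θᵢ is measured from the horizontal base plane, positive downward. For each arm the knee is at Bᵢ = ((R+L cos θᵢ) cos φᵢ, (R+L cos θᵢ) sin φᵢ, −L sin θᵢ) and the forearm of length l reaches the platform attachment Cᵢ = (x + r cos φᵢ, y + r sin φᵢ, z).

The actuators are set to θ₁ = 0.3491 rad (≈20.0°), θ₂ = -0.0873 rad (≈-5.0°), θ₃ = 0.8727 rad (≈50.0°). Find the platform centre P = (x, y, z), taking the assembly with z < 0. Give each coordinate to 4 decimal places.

(0.0094, 0.1116, -0.4614)

O1 = (0.2440·cos0.0°, 0.2440·sin0.0°, -0.0342) = (0.2440, 0.0000, -0.0342)
arm 2 at φ=120.0°: ρ2 = 0.2496;  O2 = (-0.1248, 0.2162, 0.0087)
arm 3 at φ=240.0°: ρ3 = 0.2143;  O3 = (-0.1071, -0.1856, -0.0766)
|O₂|²−|O₁|² = 0.0017;  |O₃|²−|O₁|² = -0.0089
[-0.7376 0.4324 0.0858]·P = 0.0017;  [-0.7022 -0.3711 -0.0848]·P = -0.0089
det = 0.5773;  x = 0.0056+-0.0083z,  y = 0.0134+-0.2128z
sphere 1 gives Az²+Bz+C=0 with A=1.0453, B=0.0667, C=-0.1918;  B²−4AC=0.8065;  roots -0.4614, 0.3977;  negative root z = -0.4614
x = 0.0094, y = 0.1116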